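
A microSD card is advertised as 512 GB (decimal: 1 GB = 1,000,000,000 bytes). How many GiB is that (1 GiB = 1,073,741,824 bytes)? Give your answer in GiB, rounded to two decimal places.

476.84 GiB

512 GB × 1,000,000,000 bytes/GB = 512,000,000,000 bytes
1 GiB = 1,073,741,824 bytes
512,000,000,000 / 1,073,741,824 = 476.84 GiB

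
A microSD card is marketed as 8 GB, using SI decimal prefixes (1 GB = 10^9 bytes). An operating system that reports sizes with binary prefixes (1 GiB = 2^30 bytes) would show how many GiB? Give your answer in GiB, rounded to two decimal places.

8 GB × 1,000,000,000 bytes/GB = 8,000,000,000 bytes
1 GiB = 2^30 bytes = 1,073,741,824 bytes
8,000,000,000 / 1,073,741,824 = 7.45 GiB

7.45 GiB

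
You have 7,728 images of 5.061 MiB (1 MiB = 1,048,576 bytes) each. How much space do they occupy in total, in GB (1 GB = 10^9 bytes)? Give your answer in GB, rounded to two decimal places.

Total = 7,728 × 5.061 MiB = 39111.408 MiB
= 39111.408 × 1,048,576 bytes = 41,011,283,755.008 bytes
1 GB = 1,000,000,000 bytes
41,011,283,755.008 / 1,000,000,000 = 41.01 GB

41.01 GB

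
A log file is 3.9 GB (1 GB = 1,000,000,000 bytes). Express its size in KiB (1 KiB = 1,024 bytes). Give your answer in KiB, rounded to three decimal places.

3.9 GB = 3.9 × 10^9 bytes = 3,900,000,000 bytes
1 KiB = 2^10 bytes = 1,024 bytes
3,900,000,000 / 1,024 = 3,808,593.750 KiB

3,808,593.750 KiB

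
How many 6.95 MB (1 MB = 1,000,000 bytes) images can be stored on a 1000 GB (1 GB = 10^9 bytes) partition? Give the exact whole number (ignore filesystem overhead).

143,884

Capacity: 1000 GB = 1,000,000,000,000 bytes
Per item: 6.95 MB = 6,950,000 bytes
⌊1,000,000,000,000 / 6,950,000⌋ = 143,884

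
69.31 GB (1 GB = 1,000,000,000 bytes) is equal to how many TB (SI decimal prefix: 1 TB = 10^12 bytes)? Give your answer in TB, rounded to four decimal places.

0.0693 TB

69.31 GB × 1,000,000,000 bytes/GB = 69,310,000,000 bytes
1 TB = 10^12 bytes = 1,000,000,000,000 bytes
69,310,000,000 / 1,000,000,000,000 = 0.0693 TB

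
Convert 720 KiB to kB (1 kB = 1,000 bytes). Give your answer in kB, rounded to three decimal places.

737.280 kB

720 KiB = 720 × 2^10 bytes = 737,280 bytes
1 kB = 10^3 bytes = 1,000 bytes
737,280 / 1,000 = 737.280 kB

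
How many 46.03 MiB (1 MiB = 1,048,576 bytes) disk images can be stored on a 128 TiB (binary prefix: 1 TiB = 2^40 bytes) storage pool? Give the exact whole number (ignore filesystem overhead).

Capacity: 128 TiB = 140,737,488,355,328 bytes
Per item: 46.03 MiB = 48,265,953.28 bytes
⌊140,737,488,355,328 / 48,265,953.28⌋ = 2,915,875

2,915,875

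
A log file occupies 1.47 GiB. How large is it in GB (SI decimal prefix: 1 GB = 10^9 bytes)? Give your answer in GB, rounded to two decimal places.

1.58 GB

1.47 GiB × 1,073,741,824 bytes/GiB = 1,578,400,481.28 bytes
1 GB = 10^9 bytes = 1,000,000,000 bytes
1,578,400,481.28 / 1,000,000,000 = 1.58 GB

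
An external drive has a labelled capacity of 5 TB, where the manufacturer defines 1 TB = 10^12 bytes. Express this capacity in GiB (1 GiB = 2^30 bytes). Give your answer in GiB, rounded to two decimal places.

4,656.61 GiB

5 TB × 1,000,000,000,000 bytes/TB = 5,000,000,000,000 bytes
1 GiB = 2^30 bytes = 1,073,741,824 bytes
5,000,000,000,000 / 1,073,741,824 = 4,656.61 GiB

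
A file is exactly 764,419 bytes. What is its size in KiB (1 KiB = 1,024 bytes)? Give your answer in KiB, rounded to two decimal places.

746.50 KiB

764,419 bytes given.
1 KiB = 1,024 bytes
764,419 / 1,024 = 746.50 KiB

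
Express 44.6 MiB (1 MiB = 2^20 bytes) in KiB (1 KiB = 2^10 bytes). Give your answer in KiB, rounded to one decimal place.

45,670.4 KiB

44.6 MiB = 44.6 × 2^20 bytes = 46,766,489.6 bytes
1 KiB = 2^10 bytes = 1,024 bytes
46,766,489.6 / 1,024 = 45,670.4 KiB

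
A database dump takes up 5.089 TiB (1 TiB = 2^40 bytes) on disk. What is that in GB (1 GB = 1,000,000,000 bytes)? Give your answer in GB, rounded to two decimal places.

5,595.41 GB

5.089 TiB = 5.089 × 2^40 bytes = 5,595,414,673,752.064 bytes
1 GB = 10^9 bytes = 1,000,000,000 bytes
5,595,414,673,752.064 / 1,000,000,000 = 5,595.41 GB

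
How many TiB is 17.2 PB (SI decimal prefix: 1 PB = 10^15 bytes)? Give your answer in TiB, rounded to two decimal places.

15,643.31 TiB

17.2 PB × 1,000,000,000,000,000 bytes/PB = 17,200,000,000,000,000 bytes
1 TiB = 1,099,511,627,776 bytes
17,200,000,000,000,000 / 1,099,511,627,776 = 15,643.31 TiB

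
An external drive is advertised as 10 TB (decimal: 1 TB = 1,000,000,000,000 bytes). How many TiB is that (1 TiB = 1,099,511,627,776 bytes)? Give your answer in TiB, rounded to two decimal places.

10 TB = 10 × 10^12 bytes = 10,000,000,000,000 bytes
1 TiB = 2^40 bytes = 1,099,511,627,776 bytes
10,000,000,000,000 / 1,099,511,627,776 = 9.09 TiB

9.09 TiB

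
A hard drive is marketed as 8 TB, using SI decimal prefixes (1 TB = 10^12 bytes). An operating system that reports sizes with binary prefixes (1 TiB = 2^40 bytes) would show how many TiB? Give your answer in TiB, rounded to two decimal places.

8 TB × 1,000,000,000,000 bytes/TB = 8,000,000,000,000 bytes
1 TiB = 2^40 bytes = 1,099,511,627,776 bytes
8,000,000,000,000 / 1,099,511,627,776 = 7.28 TiB

7.28 TiB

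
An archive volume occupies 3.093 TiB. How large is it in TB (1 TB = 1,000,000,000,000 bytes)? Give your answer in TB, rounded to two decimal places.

3.093 TiB = 3.093 × 2^40 bytes = 3,400,789,464,711.168 bytes
1 TB = 10^12 bytes = 1,000,000,000,000 bytes
3,400,789,464,711.168 / 1,000,000,000,000 = 3.40 TB

3.40 TB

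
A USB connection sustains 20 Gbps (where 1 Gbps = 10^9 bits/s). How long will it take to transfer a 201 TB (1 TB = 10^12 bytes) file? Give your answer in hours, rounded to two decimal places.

201 TB = 201,000,000,000,000 bytes = 1,608,000,000,000,000 bits
20 Gbps = 20,000,000,000 bits/s
time = 1,608,000,000,000,000 / 20,000,000,000 = 80,400.0000 s
80,400.0000 s / 3600 = 22.33 hours

22.33 hours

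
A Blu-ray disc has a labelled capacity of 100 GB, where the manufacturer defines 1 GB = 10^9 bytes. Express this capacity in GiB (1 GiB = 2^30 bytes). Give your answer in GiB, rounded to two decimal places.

100 GB × 1,000,000,000 bytes/GB = 100,000,000,000 bytes
1 GiB = 2^30 bytes = 1,073,741,824 bytes
100,000,000,000 / 1,073,741,824 = 93.13 GiB

93.13 GiB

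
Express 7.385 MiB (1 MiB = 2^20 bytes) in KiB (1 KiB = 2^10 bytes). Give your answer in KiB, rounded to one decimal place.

7,562.2 KiB

7.385 MiB × 1,048,576 bytes/MiB = 7,743,733.76 bytes
1 KiB = 2^10 bytes = 1,024 bytes
7,743,733.76 / 1,024 = 7,562.2 KiB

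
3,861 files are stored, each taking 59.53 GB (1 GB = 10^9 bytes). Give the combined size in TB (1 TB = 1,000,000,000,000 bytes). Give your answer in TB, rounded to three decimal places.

Total = 3,861 × 59.53 GB = 229845.33 GB
= 229845.33 × 1,000,000,000 bytes = 229,845,330,000,000 bytes
1 TB = 1,000,000,000,000 bytes
229,845,330,000,000 / 1,000,000,000,000 = 229.845 TB

229.845 TB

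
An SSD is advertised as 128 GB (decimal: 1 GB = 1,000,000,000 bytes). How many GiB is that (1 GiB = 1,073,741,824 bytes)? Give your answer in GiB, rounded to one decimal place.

128 GB = 128 × 10^9 bytes = 128,000,000,000 bytes
1 GiB = 1,073,741,824 bytes
128,000,000,000 / 1,073,741,824 = 119.2 GiB

119.2 GiB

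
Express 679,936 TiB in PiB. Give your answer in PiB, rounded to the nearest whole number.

664 PiB

679,936 TiB × 1,099,511,627,776 bytes/TiB = 747,597,538,143,502,336 bytes
1 PiB = 2^50 bytes = 1,125,899,906,842,624 bytes
747,597,538,143,502,336 / 1,125,899,906,842,624 = 664 PiB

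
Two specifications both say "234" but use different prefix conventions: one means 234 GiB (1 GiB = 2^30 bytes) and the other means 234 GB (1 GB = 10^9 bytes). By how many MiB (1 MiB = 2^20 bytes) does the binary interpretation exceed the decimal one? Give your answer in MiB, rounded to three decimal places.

16,456.210 MiB

234 GiB = 234 × 1,073,741,824 = 251,255,586,816 bytes
234 GB = 234 × 1,000,000,000 = 234,000,000,000 bytes
difference = 17,255,586,816 bytes
17,255,586,816 / 1,048,576 = 16,456.210 MiB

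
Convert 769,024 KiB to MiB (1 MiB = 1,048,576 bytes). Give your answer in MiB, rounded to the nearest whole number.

769,024 KiB = 769,024 × 2^10 bytes = 787,480,576 bytes
1 MiB = 1,048,576 bytes
787,480,576 / 1,048,576 = 751 MiB

751 MiB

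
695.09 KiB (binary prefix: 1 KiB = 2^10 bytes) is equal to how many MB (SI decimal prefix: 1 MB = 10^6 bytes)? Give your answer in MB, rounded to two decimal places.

0.71 MB

695.09 KiB = 695.09 × 2^10 bytes = 711,772.16 bytes
1 MB = 1,000,000 bytes
711,772.16 / 1,000,000 = 0.71 MB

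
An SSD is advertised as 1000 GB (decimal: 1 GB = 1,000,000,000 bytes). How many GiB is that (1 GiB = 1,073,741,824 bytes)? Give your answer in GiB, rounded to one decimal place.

931.3 GiB

1000 GB × 1,000,000,000 bytes/GB = 1,000,000,000,000 bytes
1 GiB = 1,073,741,824 bytes
1,000,000,000,000 / 1,073,741,824 = 931.3 GiB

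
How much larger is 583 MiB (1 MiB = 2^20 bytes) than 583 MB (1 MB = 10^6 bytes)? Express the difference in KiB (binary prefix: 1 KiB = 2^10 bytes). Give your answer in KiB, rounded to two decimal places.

27,656.06 KiB

583 MiB = 583 × 1,048,576 = 611,319,808 bytes
583 MB = 583 × 1,000,000 = 583,000,000 bytes
difference = 28,319,808 bytes
28,319,808 / 1,024 = 27,656.06 KiB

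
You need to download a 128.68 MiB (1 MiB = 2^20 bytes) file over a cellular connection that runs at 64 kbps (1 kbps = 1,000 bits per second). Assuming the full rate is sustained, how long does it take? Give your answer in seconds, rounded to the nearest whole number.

16,866 seconds

128.68 MiB = 134,930,759.68 bytes = 1,079,446,077.44 bits
64 kbps = 64,000 bits/s
time = 1,079,446,077.44 / 64,000 = 16,866 s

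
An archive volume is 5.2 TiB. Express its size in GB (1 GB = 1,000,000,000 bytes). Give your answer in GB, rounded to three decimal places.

5.2 TiB = 5.2 × 2^40 bytes = 5,717,460,464,435.2 bytes
1 GB = 10^9 bytes = 1,000,000,000 bytes
5,717,460,464,435.2 / 1,000,000,000 = 5,717.460 GB

5,717.460 GB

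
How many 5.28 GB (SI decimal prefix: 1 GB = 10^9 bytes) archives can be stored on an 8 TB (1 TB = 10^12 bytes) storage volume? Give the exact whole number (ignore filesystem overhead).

Capacity: 8 TB = 8,000,000,000,000 bytes
Per item: 5.28 GB = 5,280,000,000 bytes
⌊8,000,000,000,000 / 5,280,000,000⌋ = 1,515

1,515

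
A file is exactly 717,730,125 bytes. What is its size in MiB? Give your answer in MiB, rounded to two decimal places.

717,730,125 bytes given.
1 MiB = 1,048,576 bytes
717,730,125 / 1,048,576 = 684.48 MiB

684.48 MiB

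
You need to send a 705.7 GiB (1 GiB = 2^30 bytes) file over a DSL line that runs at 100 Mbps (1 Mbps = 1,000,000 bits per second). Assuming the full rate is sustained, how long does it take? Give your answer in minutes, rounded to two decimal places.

705.7 GiB = 757,739,605,196.8 bytes = 6,061,916,841,574.4 bits
100 Mbps = 100,000,000 bits/s
time = 6,061,916,841,574.4 / 100,000,000 = 60,619.168 s
60,619.168 s / 60 = 1,010.32 minutes

1,010.32 minutes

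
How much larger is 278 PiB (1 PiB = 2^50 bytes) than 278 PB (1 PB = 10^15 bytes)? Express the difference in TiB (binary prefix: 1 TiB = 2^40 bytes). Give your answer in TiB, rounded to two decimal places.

278 PiB = 278 × 1,125,899,906,842,624 = 313,000,174,102,249,472 bytes
278 PB = 278 × 1,000,000,000,000,000 = 278,000,000,000,000,000 bytes
difference = 35,000,174,102,249,472 bytes
35,000,174,102,249,472 / 1,099,511,627,776 = 31,832.47 TiB

31,832.47 TiB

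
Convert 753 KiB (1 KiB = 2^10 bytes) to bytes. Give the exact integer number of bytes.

753 × 1,024 = 771,072 bytes  (1 KiB = 2^10 bytes)

771,072 bytes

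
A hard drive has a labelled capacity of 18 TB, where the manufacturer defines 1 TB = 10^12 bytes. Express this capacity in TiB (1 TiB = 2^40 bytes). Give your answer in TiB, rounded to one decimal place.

16.4 TiB

18 TB = 18 × 10^12 bytes = 18,000,000,000,000 bytes
1 TiB = 2^40 bytes = 1,099,511,627,776 bytes
18,000,000,000,000 / 1,099,511,627,776 = 16.4 TiB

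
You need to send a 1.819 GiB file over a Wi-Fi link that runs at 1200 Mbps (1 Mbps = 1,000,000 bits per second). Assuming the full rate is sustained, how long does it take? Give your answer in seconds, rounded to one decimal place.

1.819 GiB = 1,953,136,377.856 bytes = 15,625,091,022.848 bits
1200 Mbps = 1,200,000,000 bits/s
time = 15,625,091,022.848 / 1,200,000,000 = 13.0 s

13.0 seconds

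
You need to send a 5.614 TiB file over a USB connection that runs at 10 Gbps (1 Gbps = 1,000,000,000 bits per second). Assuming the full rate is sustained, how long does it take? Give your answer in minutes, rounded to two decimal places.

5.614 TiB = 6,172,658,278,334.464 bytes = 49,381,266,226,675.712 bits
10 Gbps = 10,000,000,000 bits/s
time = 49,381,266,226,675.712 / 10,000,000,000 = 4,938.127 s
4,938.127 s / 60 = 82.30 minutes

82.30 minutes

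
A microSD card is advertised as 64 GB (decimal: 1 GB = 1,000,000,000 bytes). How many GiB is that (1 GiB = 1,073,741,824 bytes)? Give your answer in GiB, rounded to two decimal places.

64 GB = 64 × 10^9 bytes = 64,000,000,000 bytes
1 GiB = 1,073,741,824 bytes
64,000,000,000 / 1,073,741,824 = 59.60 GiB

59.60 GiB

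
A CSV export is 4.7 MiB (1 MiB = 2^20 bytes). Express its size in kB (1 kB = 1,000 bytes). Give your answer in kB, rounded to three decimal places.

4.7 MiB = 4.7 × 2^20 bytes = 4,928,307.2 bytes
1 kB = 1,000 bytes
4,928,307.2 / 1,000 = 4,928.307 kB

4,928.307 kB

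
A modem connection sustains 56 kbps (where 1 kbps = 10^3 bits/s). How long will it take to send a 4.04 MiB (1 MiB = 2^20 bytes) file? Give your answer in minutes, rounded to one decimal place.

10.1 minutes

4.04 MiB = 4,236,247.04 bytes = 33,889,976.32 bits
56 kbps = 56,000 bits/s
time = 33,889,976.32 / 56,000 = 605.18 s
605.18 s / 60 = 10.1 minutes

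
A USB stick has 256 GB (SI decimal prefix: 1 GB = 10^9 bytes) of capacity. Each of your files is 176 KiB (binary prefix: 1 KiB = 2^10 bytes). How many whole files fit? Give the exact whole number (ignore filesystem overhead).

1,420,454

Capacity: 256 GB = 256,000,000,000 bytes
Per item: 176 KiB = 180,224 bytes
⌊256,000,000,000 / 180,224⌋ = 1,420,454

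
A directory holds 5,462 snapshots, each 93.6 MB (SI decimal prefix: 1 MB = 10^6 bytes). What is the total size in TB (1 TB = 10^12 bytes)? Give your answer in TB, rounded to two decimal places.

Total = 5,462 × 93.6 MB = 511243.2 MB
= 511243.2 × 1,000,000 bytes = 511,243,200,000 bytes
1 TB = 1,000,000,000,000 bytes
511,243,200,000 / 1,000,000,000,000 = 0.51 TB

0.51 TB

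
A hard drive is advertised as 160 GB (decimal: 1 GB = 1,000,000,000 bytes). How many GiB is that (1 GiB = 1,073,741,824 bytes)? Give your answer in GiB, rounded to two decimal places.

160 GB × 1,000,000,000 bytes/GB = 160,000,000,000 bytes
1 GiB = 1,073,741,824 bytes
160,000,000,000 / 1,073,741,824 = 149.01 GiB

149.01 GiB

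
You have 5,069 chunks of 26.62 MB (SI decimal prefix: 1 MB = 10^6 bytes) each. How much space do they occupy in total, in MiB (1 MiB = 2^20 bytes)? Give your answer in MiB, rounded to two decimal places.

Total = 5,069 × 26.62 MB = 134936.78 MB
= 134936.78 × 1,000,000 bytes = 134,936,780,000 bytes
1 MiB = 1,048,576 bytes
134,936,780,000 / 1,048,576 = 128,685.74 MiB

128,685.74 MiB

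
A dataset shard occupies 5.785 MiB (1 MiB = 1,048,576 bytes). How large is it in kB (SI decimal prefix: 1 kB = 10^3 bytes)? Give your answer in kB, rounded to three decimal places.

5.785 MiB × 1,048,576 bytes/MiB = 6,066,012.16 bytes
1 kB = 1,000 bytes
6,066,012.16 / 1,000 = 6,066.012 kB

6,066.012 kB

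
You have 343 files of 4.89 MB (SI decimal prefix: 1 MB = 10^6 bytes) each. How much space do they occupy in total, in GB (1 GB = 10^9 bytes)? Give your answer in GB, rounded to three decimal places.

1.677 GB

Total = 343 × 4.89 MB = 1677.27 MB
= 1677.27 × 1,000,000 bytes = 1,677,270,000 bytes
1 GB = 1,000,000,000 bytes
1,677,270,000 / 1,000,000,000 = 1.677 GB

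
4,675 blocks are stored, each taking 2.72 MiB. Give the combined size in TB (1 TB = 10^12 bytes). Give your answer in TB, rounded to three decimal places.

Total = 4,675 × 2.72 MiB = 12,716 MiB
= 12,716 × 1,048,576 bytes = 13,333,692,416 bytes
1 TB = 1,000,000,000,000 bytes
13,333,692,416 / 1,000,000,000,000 = 0.013 TB

0.013 TB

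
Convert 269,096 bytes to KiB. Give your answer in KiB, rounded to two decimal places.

269,096 bytes given.
1 KiB = 2^10 bytes = 1,024 bytes
269,096 / 1,024 = 262.79 KiB

262.79 KiB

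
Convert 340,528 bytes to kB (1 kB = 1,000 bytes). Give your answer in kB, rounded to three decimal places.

340,528 bytes given.
1 kB = 10^3 bytes = 1,000 bytes
340,528 / 1,000 = 340.528 kB

340.528 kB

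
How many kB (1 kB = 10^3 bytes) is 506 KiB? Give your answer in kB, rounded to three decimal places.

518.144 kB

506 KiB × 1,024 bytes/KiB = 518,144 bytes
1 kB = 10^3 bytes = 1,000 bytes
518,144 / 1,000 = 518.144 kB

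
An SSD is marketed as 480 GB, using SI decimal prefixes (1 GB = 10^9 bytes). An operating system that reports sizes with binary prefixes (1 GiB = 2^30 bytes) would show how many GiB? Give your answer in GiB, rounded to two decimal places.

447.03 GiB

480 GB × 1,000,000,000 bytes/GB = 480,000,000,000 bytes
1 GiB = 1,073,741,824 bytes
480,000,000,000 / 1,073,741,824 = 447.03 GiB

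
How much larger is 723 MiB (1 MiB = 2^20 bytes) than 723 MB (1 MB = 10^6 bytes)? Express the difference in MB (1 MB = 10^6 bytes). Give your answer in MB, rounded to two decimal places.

35.12 MB

723 MiB = 723 × 1,048,576 = 758,120,448 bytes
723 MB = 723 × 1,000,000 = 723,000,000 bytes
difference = 35,120,448 bytes
35,120,448 / 1,000,000 = 35.12 MB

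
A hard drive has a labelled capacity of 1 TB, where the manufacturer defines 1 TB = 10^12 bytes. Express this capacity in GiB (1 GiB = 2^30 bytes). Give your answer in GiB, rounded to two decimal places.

931.32 GiB

1 TB = 1 × 10^12 bytes = 1,000,000,000,000 bytes
1 GiB = 2^30 bytes = 1,073,741,824 bytes
1,000,000,000,000 / 1,073,741,824 = 931.32 GiB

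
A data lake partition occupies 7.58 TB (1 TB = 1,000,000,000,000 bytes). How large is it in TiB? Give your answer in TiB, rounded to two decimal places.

7.58 TB = 7.58 × 10^12 bytes = 7,580,000,000,000 bytes
1 TiB = 2^40 bytes = 1,099,511,627,776 bytes
7,580,000,000,000 / 1,099,511,627,776 = 6.89 TiB

6.89 TiB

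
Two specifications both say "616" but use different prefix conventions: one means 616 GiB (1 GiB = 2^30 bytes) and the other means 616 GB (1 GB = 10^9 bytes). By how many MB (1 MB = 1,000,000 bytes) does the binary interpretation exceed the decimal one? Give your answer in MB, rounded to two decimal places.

616 GiB = 616 × 1,073,741,824 = 661,424,963,584 bytes
616 GB = 616 × 1,000,000,000 = 616,000,000,000 bytes
difference = 45,424,963,584 bytes
45,424,963,584 / 1,000,000 = 45,424.96 MB

45,424.96 MB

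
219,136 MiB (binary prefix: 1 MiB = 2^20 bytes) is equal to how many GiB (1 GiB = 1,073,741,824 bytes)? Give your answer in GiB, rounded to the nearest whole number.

214 GiB

219,136 MiB × 1,048,576 bytes/MiB = 229,780,750,336 bytes
1 GiB = 1,073,741,824 bytes
229,780,750,336 / 1,073,741,824 = 214 GiB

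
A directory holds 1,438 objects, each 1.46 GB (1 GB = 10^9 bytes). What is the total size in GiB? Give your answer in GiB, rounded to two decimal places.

1,955.29 GiB

Total = 1,438 × 1.46 GB = 2099.48 GB
= 2099.48 × 1,000,000,000 bytes = 2,099,480,000,000 bytes
1 GiB = 1,073,741,824 bytes
2,099,480,000,000 / 1,073,741,824 = 1,955.29 GiB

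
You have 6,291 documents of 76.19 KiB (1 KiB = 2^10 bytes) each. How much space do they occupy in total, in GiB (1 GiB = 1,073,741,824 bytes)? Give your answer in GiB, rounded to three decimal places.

Total = 6,291 × 76.19 KiB = 479311.29 KiB
= 479311.29 × 1,024 bytes = 490,814,760.96 bytes
1 GiB = 1,073,741,824 bytes
490,814,760.96 / 1,073,741,824 = 0.457 GiB

0.457 GiB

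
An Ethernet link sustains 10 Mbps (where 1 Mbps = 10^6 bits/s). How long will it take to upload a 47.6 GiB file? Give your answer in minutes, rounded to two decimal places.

47.6 GiB = 51,110,110,822.4 bytes = 408,880,886,579.2 bits
10 Mbps = 10,000,000 bits/s
time = 408,880,886,579.2 / 10,000,000 = 40,888.089 s
40,888.089 s / 60 = 681.47 minutes

681.47 minutes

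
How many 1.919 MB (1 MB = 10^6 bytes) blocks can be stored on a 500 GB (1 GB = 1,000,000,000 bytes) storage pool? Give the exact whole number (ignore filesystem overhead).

260,552

Capacity: 500 GB = 500,000,000,000 bytes
Per item: 1.919 MB = 1,919,000 bytes
⌊500,000,000,000 / 1,919,000⌋ = 260,552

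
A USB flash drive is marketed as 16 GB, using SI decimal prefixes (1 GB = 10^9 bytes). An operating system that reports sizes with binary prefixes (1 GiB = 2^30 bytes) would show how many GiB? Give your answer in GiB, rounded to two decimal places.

16 GB = 16 × 10^9 bytes = 16,000,000,000 bytes
1 GiB = 2^30 bytes = 1,073,741,824 bytes
16,000,000,000 / 1,073,741,824 = 14.90 GiB

14.90 GiB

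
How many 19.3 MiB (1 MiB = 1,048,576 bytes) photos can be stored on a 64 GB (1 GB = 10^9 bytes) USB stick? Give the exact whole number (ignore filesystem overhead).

3,162

Capacity: 64 GB = 64,000,000,000 bytes
Per item: 19.3 MiB = 20,237,516.8 bytes
⌊64,000,000,000 / 20,237,516.8⌋ = 3,162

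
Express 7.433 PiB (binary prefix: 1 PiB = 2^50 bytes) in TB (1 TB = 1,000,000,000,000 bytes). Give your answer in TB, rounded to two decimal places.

7.433 PiB = 7.433 × 2^50 bytes = 8,368,814,007,561,224.192 bytes
1 TB = 1,000,000,000,000 bytes
8,368,814,007,561,224.192 / 1,000,000,000,000 = 8,368.81 TB

8,368.81 TB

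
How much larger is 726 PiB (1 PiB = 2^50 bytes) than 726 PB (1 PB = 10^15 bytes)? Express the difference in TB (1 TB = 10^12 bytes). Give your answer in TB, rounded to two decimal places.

91,403.33 TB

726 PiB = 726 × 1,125,899,906,842,624 = 817,403,332,367,745,024 bytes
726 PB = 726 × 1,000,000,000,000,000 = 726,000,000,000,000,000 bytes
difference = 91,403,332,367,745,024 bytes
91,403,332,367,745,024 / 1,000,000,000,000 = 91,403.33 TB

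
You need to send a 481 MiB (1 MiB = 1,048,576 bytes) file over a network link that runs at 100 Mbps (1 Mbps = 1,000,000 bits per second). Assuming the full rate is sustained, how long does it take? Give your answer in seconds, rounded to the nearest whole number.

481 MiB = 504,365,056 bytes = 4,034,920,448 bits
100 Mbps = 100,000,000 bits/s
time = 4,034,920,448 / 100,000,000 = 40 s

40 seconds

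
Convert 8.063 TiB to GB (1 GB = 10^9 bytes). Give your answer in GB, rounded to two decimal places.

8,865.36 GB

8.063 TiB = 8.063 × 2^40 bytes = 8,865,362,254,757.888 bytes
1 GB = 10^9 bytes = 1,000,000,000 bytes
8,865,362,254,757.888 / 1,000,000,000 = 8,865.36 GB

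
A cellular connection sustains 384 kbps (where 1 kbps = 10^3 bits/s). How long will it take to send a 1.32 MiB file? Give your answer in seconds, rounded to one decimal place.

1.32 MiB = 1,384,120.32 bytes = 11,072,962.56 bits
384 kbps = 384,000 bits/s
time = 11,072,962.56 / 384,000 = 28.8 s

28.8 seconds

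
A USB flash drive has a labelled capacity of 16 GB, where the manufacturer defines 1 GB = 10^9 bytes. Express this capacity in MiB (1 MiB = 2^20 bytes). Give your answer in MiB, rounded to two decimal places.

16 GB = 16 × 10^9 bytes = 16,000,000,000 bytes
1 MiB = 1,048,576 bytes
16,000,000,000 / 1,048,576 = 15,258.79 MiB

15,258.79 MiB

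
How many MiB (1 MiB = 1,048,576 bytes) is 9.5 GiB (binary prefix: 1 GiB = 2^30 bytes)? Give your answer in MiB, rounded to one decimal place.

9.5 GiB × 1,073,741,824 bytes/GiB = 10,200,547,328 bytes
1 MiB = 1,048,576 bytes
10,200,547,328 / 1,048,576 = 9,728.0 MiB

9,728.0 MiB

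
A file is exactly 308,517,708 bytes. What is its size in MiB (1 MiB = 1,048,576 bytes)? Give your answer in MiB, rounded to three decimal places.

294.225 MiB

308,517,708 bytes given.
1 MiB = 2^20 bytes = 1,048,576 bytes
308,517,708 / 1,048,576 = 294.225 MiB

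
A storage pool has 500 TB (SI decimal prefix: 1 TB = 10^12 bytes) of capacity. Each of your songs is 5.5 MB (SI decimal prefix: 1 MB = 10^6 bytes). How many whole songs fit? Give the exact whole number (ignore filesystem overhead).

90,909,090

Capacity: 500 TB = 500,000,000,000,000 bytes
Per item: 5.5 MB = 5,500,000 bytes
⌊500,000,000,000,000 / 5,500,000⌋ = 90,909,090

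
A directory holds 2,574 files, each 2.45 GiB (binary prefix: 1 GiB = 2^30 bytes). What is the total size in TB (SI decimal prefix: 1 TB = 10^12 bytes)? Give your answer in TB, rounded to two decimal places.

Total = 2,574 × 2.45 GiB = 6306.3 GiB
= 6306.3 × 1,073,741,824 bytes = 6,771,338,064,691.2 bytes
1 TB = 1,000,000,000,000 bytes
6,771,338,064,691.2 / 1,000,000,000,000 = 6.77 TB

6.77 TB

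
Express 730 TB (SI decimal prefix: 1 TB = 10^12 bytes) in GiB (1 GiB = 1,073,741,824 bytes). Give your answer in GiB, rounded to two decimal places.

679,865.48 GiB

730 TB × 1,000,000,000,000 bytes/TB = 730,000,000,000,000 bytes
1 GiB = 1,073,741,824 bytes
730,000,000,000,000 / 1,073,741,824 = 679,865.48 GiB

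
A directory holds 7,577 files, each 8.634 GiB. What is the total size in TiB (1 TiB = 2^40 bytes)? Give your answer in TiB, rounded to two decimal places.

Total = 7,577 × 8.634 GiB = 65419.818 GiB
= 65419.818 × 1,073,741,824 bytes = 70,243,994,705,068.032 bytes
1 TiB = 1,099,511,627,776 bytes
70,243,994,705,068.032 / 1,099,511,627,776 = 63.89 TiB

63.89 TiB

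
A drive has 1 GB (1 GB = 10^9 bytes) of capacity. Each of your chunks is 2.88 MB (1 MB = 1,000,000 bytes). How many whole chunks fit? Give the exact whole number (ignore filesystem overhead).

Capacity: 1 GB = 1,000,000,000 bytes
Per item: 2.88 MB = 2,880,000 bytes
⌊1,000,000,000 / 2,880,000⌋ = 347

347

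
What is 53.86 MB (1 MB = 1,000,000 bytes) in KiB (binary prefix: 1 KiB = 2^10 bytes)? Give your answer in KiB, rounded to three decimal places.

53.86 MB = 53.86 × 10^6 bytes = 53,860,000 bytes
1 KiB = 1,024 bytes
53,860,000 / 1,024 = 52,597.656 KiB

52,597.656 KiB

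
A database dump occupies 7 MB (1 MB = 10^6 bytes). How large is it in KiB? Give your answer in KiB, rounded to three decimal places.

7 MB × 1,000,000 bytes/MB = 7,000,000 bytes
1 KiB = 2^10 bytes = 1,024 bytes
7,000,000 / 1,024 = 6,835.938 KiB

6,835.938 KiB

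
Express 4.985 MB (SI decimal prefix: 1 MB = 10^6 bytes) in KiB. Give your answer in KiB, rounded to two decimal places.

4.985 MB × 1,000,000 bytes/MB = 4,985,000 bytes
1 KiB = 2^10 bytes = 1,024 bytes
4,985,000 / 1,024 = 4,868.16 KiB

4,868.16 KiB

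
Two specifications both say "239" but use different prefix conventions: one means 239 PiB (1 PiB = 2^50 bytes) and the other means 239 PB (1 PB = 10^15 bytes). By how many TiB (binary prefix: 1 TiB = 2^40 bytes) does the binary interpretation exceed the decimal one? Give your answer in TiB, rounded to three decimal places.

27,366.766 TiB

239 PiB = 239 × 1,125,899,906,842,624 = 269,090,077,735,387,136 bytes
239 PB = 239 × 1,000,000,000,000,000 = 239,000,000,000,000,000 bytes
difference = 30,090,077,735,387,136 bytes
30,090,077,735,387,136 / 1,099,511,627,776 = 27,366.766 TiB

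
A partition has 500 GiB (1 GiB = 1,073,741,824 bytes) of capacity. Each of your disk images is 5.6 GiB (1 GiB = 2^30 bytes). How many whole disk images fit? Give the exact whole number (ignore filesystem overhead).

89

Capacity: 500 GiB = 536,870,912,000 bytes
Per item: 5.6 GiB = 6,012,954,214.4 bytes
⌊536,870,912,000 / 6,012,954,214.4⌋ = 89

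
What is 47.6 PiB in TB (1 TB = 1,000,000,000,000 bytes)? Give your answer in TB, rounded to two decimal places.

47.6 PiB = 47.6 × 2^50 bytes = 53,592,835,565,708,902.4 bytes
1 TB = 10^12 bytes = 1,000,000,000,000 bytes
53,592,835,565,708,902.4 / 1,000,000,000,000 = 53,592.84 TB

53,592.84 TB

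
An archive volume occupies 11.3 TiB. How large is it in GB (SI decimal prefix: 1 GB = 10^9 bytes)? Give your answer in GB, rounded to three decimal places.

12,424.481 GB

11.3 TiB = 11.3 × 2^40 bytes = 12,424,481,393,868.8 bytes
1 GB = 1,000,000,000 bytes
12,424,481,393,868.8 / 1,000,000,000 = 12,424.481 GB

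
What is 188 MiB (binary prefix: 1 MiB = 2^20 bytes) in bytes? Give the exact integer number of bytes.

197,132,288 bytes

188 × 1,048,576 = 197,132,288 bytes  (1 MiB = 2^20 bytes)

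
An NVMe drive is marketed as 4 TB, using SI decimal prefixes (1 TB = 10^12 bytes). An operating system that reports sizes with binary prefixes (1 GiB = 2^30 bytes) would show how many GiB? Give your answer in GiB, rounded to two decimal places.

4 TB × 1,000,000,000,000 bytes/TB = 4,000,000,000,000 bytes
1 GiB = 1,073,741,824 bytes
4,000,000,000,000 / 1,073,741,824 = 3,725.29 GiB

3,725.29 GiB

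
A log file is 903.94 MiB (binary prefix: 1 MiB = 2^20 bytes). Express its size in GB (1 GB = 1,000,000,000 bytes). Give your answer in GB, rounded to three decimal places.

903.94 MiB × 1,048,576 bytes/MiB = 947,849,789.44 bytes
1 GB = 10^9 bytes = 1,000,000,000 bytes
947,849,789.44 / 1,000,000,000 = 0.948 GB

0.948 GB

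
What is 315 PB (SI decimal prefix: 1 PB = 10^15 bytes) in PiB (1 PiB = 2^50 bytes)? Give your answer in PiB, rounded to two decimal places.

279.78 PiB

315 PB × 1,000,000,000,000,000 bytes/PB = 315,000,000,000,000,000 bytes
1 PiB = 1,125,899,906,842,624 bytes
315,000,000,000,000,000 / 1,125,899,906,842,624 = 279.78 PiB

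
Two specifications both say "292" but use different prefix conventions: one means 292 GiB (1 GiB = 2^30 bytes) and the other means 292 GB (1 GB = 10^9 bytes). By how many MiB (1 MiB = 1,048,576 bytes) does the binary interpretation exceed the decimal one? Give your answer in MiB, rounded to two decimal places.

292 GiB = 292 × 1,073,741,824 = 313,532,612,608 bytes
292 GB = 292 × 1,000,000,000 = 292,000,000,000 bytes
difference = 21,532,612,608 bytes
21,532,612,608 / 1,048,576 = 20,535.10 MiB

20,535.10 MiB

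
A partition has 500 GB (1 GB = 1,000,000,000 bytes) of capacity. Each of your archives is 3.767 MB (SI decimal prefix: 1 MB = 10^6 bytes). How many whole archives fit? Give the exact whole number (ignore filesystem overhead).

Capacity: 500 GB = 500,000,000,000 bytes
Per item: 3.767 MB = 3,767,000 bytes
⌊500,000,000,000 / 3,767,000⌋ = 132,731

132,731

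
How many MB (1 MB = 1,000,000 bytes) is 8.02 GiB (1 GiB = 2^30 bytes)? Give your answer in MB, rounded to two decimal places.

8,611.41 MB

8.02 GiB = 8.02 × 2^30 bytes = 8,611,409,428.48 bytes
1 MB = 1,000,000 bytes
8,611,409,428.48 / 1,000,000 = 8,611.41 MB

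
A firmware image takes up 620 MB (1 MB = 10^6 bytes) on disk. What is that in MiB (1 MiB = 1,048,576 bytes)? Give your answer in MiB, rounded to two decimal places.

620 MB × 1,000,000 bytes/MB = 620,000,000 bytes
1 MiB = 1,048,576 bytes
620,000,000 / 1,048,576 = 591.28 MiB

591.28 MiB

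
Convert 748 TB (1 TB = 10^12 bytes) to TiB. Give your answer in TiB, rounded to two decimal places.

680.30 TiB

748 TB × 1,000,000,000,000 bytes/TB = 748,000,000,000,000 bytes
1 TiB = 1,099,511,627,776 bytes
748,000,000,000,000 / 1,099,511,627,776 = 680.30 TiB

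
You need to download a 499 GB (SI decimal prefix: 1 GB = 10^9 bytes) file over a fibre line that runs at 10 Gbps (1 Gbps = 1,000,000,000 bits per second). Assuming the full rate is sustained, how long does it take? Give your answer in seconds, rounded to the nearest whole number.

499 GB = 499,000,000,000 bytes = 3,992,000,000,000 bits
10 Gbps = 10,000,000,000 bits/s
time = 3,992,000,000,000 / 10,000,000,000 = 399 s

399 seconds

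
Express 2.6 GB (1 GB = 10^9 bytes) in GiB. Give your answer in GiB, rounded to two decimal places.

2.42 GiB

2.6 GB = 2.6 × 10^9 bytes = 2,600,000,000 bytes
1 GiB = 2^30 bytes = 1,073,741,824 bytes
2,600,000,000 / 1,073,741,824 = 2.42 GiB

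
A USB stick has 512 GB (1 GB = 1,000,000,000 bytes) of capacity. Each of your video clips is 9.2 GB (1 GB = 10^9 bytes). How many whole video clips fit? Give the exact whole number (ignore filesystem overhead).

Capacity: 512 GB = 512,000,000,000 bytes
Per item: 9.2 GB = 9,200,000,000 bytes
⌊512,000,000,000 / 9,200,000,000⌋ = 55

55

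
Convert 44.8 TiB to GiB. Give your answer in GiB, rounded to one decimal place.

45,875.2 GiB

44.8 TiB = 44.8 × 2^40 bytes = 49,258,120,924,364.8 bytes
1 GiB = 1,073,741,824 bytes
49,258,120,924,364.8 / 1,073,741,824 = 45,875.2 GiB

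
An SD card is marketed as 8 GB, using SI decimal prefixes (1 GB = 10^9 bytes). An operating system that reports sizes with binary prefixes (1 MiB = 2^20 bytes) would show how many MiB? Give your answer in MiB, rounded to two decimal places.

7,629.39 MiB

8 GB = 8 × 10^9 bytes = 8,000,000,000 bytes
1 MiB = 1,048,576 bytes
8,000,000,000 / 1,048,576 = 7,629.39 MiB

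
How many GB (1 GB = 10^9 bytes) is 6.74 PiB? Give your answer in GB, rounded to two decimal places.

6.74 PiB = 6.74 × 2^50 bytes = 7,588,565,372,119,285.76 bytes
1 GB = 1,000,000,000 bytes
7,588,565,372,119,285.76 / 1,000,000,000 = 7,588,565.37 GB

7,588,565.37 GB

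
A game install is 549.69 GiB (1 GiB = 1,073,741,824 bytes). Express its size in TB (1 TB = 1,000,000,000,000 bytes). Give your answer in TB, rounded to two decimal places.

549.69 GiB = 549.69 × 2^30 bytes = 590,225,143,234.56 bytes
1 TB = 1,000,000,000,000 bytes
590,225,143,234.56 / 1,000,000,000,000 = 0.59 TB

0.59 TB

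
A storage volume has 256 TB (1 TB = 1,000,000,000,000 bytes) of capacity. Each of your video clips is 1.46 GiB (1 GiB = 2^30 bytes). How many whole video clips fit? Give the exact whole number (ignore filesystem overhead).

Capacity: 256 TB = 256,000,000,000,000 bytes
Per item: 1.46 GiB = 1,567,663,063.04 bytes
⌊256,000,000,000,000 / 1,567,663,063.04⌋ = 163,300

163,300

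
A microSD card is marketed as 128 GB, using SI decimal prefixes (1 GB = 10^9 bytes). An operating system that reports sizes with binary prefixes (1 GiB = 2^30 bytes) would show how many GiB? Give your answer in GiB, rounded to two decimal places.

128 GB × 1,000,000,000 bytes/GB = 128,000,000,000 bytes
1 GiB = 1,073,741,824 bytes
128,000,000,000 / 1,073,741,824 = 119.21 GiB

119.21 GiB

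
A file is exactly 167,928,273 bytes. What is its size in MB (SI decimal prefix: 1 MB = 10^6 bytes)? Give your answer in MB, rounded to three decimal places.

167,928,273 bytes given.
1 MB = 10^6 bytes = 1,000,000 bytes
167,928,273 / 1,000,000 = 167.928 MB

167.928 MB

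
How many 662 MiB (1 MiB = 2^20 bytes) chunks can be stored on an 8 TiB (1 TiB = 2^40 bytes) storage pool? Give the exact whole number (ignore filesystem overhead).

Capacity: 8 TiB = 8,796,093,022,208 bytes
Per item: 662 MiB = 694,157,312 bytes
⌊8,796,093,022,208 / 694,157,312⌋ = 12,671

12,671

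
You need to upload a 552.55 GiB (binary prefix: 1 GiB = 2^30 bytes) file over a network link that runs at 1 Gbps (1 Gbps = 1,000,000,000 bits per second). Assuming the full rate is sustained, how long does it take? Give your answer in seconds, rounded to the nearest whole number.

4,746 seconds

552.55 GiB = 593,296,044,851.2 bytes = 4,746,368,358,809.6 bits
1 Gbps = 1,000,000,000 bits/s
time = 4,746,368,358,809.6 / 1,000,000,000 = 4,746 s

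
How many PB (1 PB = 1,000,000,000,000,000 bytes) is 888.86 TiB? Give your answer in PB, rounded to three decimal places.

0.977 PB

888.86 TiB × 1,099,511,627,776 bytes/TiB = 977,311,905,464,975.36 bytes
1 PB = 10^15 bytes = 1,000,000,000,000,000 bytes
977,311,905,464,975.36 / 1,000,000,000,000,000 = 0.977 PB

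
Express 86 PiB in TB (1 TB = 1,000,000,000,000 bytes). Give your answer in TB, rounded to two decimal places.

96,827.39 TB

86 PiB = 86 × 2^50 bytes = 96,827,391,988,465,664 bytes
1 TB = 1,000,000,000,000 bytes
96,827,391,988,465,664 / 1,000,000,000,000 = 96,827.39 TB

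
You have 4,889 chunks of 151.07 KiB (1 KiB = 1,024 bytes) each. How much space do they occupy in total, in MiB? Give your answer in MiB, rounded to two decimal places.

721.27 MiB

Total = 4,889 × 151.07 KiB = 738581.23 KiB
= 738581.23 × 1,024 bytes = 756,307,179.52 bytes
1 MiB = 1,048,576 bytes
756,307,179.52 / 1,048,576 = 721.27 MiB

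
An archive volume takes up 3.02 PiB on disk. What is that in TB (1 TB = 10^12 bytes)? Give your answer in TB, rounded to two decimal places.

3,400.22 TB

3.02 PiB × 1,125,899,906,842,624 bytes/PiB = 3,400,217,718,664,724.48 bytes
1 TB = 10^12 bytes = 1,000,000,000,000 bytes
3,400,217,718,664,724.48 / 1,000,000,000,000 = 3,400.22 TB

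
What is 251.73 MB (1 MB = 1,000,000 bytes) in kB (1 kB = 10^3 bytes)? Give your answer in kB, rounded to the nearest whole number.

251.73 MB = 251.73 × 10^6 bytes = 251,730,000 bytes
1 kB = 1,000 bytes
251,730,000 / 1,000 = 251,730 kB

251,730 kB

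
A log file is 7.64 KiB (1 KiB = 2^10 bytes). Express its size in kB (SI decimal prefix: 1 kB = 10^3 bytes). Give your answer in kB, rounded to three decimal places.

7.823 kB

7.64 KiB = 7.64 × 2^10 bytes = 7,823.36 bytes
1 kB = 1,000 bytes
7,823.36 / 1,000 = 7.823 kB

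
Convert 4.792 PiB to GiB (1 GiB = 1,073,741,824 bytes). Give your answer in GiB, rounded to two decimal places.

5,024,776.19 GiB

4.792 PiB × 1,125,899,906,842,624 bytes/PiB = 5,395,312,353,589,854.208 bytes
1 GiB = 1,073,741,824 bytes
5,395,312,353,589,854.208 / 1,073,741,824 = 5,024,776.19 GiB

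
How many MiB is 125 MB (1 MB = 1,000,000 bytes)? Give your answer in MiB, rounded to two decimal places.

119.21 MiB

125 MB = 125 × 10^6 bytes = 125,000,000 bytes
1 MiB = 2^20 bytes = 1,048,576 bytes
125,000,000 / 1,048,576 = 119.21 MiB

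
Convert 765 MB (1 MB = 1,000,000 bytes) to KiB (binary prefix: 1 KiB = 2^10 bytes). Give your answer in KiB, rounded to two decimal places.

765 MB × 1,000,000 bytes/MB = 765,000,000 bytes
1 KiB = 2^10 bytes = 1,024 bytes
765,000,000 / 1,024 = 747,070.31 KiB

747,070.31 KiB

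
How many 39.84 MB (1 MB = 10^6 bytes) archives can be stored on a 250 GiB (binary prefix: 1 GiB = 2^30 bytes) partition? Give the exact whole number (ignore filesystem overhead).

Capacity: 250 GiB = 268,435,456,000 bytes
Per item: 39.84 MB = 39,840,000 bytes
⌊268,435,456,000 / 39,840,000⌋ = 6,737

6,737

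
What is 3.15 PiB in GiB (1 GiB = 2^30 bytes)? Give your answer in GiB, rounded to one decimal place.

3.15 PiB × 1,125,899,906,842,624 bytes/PiB = 3,546,584,706,554,265.6 bytes
1 GiB = 2^30 bytes = 1,073,741,824 bytes
3,546,584,706,554,265.6 / 1,073,741,824 = 3,303,014.4 GiB

3,303,014.4 GiB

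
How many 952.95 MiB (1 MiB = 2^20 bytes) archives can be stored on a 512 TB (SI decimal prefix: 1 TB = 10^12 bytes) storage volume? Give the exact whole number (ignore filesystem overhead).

512,389

Capacity: 512 TB = 512,000,000,000,000 bytes
Per item: 952.95 MiB = 999,240,499.2 bytes
⌊512,000,000,000,000 / 999,240,499.2⌋ = 512,389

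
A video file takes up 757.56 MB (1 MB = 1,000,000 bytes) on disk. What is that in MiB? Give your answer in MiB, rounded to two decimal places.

722.47 MiB

757.56 MB × 1,000,000 bytes/MB = 757,560,000 bytes
1 MiB = 1,048,576 bytes
757,560,000 / 1,048,576 = 722.47 MiB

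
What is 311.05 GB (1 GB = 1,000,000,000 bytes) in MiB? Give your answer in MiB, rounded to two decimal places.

296,640.40 MiB

311.05 GB = 311.05 × 10^9 bytes = 311,050,000,000 bytes
1 MiB = 2^20 bytes = 1,048,576 bytes
311,050,000,000 / 1,048,576 = 296,640.40 MiB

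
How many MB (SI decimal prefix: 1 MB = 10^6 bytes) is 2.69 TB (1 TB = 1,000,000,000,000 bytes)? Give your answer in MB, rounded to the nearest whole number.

2.69 TB = 2.69 × 10^12 bytes = 2,690,000,000,000 bytes
1 MB = 1,000,000 bytes
2,690,000,000,000 / 1,000,000 = 2,690,000 MB

2,690,000 MB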